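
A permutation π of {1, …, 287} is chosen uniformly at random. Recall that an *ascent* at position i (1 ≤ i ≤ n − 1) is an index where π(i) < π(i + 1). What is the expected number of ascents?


Write X = Σ X_I over i = 1, …, 286, with X_I the indicator of one ascent.
There are 286 indicators.
For each fixed i, the pair (π(i), π(i+1)) is a uniformly random ordered pair of distinct values from {1, …, 287}; by symmetry P[π(i) < π(i+1)] = 1/2.
By linearity: E[X] = 286 · (1/2) = (287 − 1) · (1/2) = 143 ≈ 143.000.

E[X] = 143 = 143.000.


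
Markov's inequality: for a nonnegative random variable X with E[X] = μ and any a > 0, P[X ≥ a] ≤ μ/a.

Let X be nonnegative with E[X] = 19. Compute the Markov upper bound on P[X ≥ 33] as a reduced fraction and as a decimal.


μ = E[X] = 19, a = 33.
Markov: P[X ≥ 33] ≤ μ/a = (19)/33 = 19/33.
Numerically: ≈ 0.575758.
(Since a = 33 > μ = 19.000000, the bound 19/33 is < 1 and informative.)

P[X ≥ 33] ≤ 19/33 ≈ 0.575758.


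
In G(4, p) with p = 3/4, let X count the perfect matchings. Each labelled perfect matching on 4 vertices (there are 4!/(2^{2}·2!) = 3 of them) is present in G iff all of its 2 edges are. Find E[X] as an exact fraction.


K_4 has 4!/(2^{2}·2!) = 3 labelled perfect matchings.
For each such perfect matching H, let X_H = 1 if all 2 edges of H are present in G. Then P[X_H = 1] = p^{2} = (3/4)^{2} = 9/16.
Summing the indicators: E[X] = Σ_H E[X_H] = 3 · p^{2} = 3 · 9/16 = 27/16.
Numerically: E[X] ≈ 1.6875.

E[X] = 3 · (3/4)^{2} = 27/16 ≈ 1.6875.


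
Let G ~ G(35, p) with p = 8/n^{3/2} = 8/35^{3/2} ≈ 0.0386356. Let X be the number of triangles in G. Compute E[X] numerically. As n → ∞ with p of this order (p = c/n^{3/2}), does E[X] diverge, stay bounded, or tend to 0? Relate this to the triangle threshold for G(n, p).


Number of potential triangles: C(35, 3) = 6545.
Each occurs with probability p³ ≈ (0.0386356)³ ≈ 5.76718339e-05.
By linearity: E[X] = C(35, 3)·p³ ≈ 6545 · 5.76718339e-05 ≈ 0.377462.
Since α = 3/2 > 1, p = c/n^{3/2} = o(1/n) is below the triangle threshold p ~ 1/n. Asymptotically E[X] ~ (c³/6)·n^{3(1−α)} = (8³/6)·n^{-1.5} → 0, so by Markov's inequality G has no triangles w.h.p.

E[X] ≈ 0.377462; in regime p = Θ(1/n^{3/2}) E[X] tends to 0 (below the triangle threshold p ~ 1/n).


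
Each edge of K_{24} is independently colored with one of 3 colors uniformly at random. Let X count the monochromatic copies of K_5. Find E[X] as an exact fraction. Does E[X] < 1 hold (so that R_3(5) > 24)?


E[X] = C(24, 5) · 3^{1 − 10} = 42504 · 3^{−9} = 42504/19683.
As a reduced fraction: E[X] = 14168/6561 ≈ 2.1594269.
Is E[X] < 1? NO.
Since E[X] ≥ 1, the first-moment bound is inconclusive at n = 24; it does NOT by itself certify R_3(5) > 24.

E[X] = 14168/6561 ≈ 2.1594269; E[X] ≥ 1; first-moment method inconclusive here.


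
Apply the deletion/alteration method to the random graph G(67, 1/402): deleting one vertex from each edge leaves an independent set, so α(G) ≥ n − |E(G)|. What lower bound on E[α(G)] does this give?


E[|E(G)|] = C(67, 2)·p = 2211 · (1/402) = 11/2.
E[α(G)] ≥ n − E[|E(G)|] = 67 − 11/2 = 123/2.
Numerically: ≈ 61.5000.
(This is only a lower bound; the true E[α(G)] may be larger.)

E[α(G)] ≥ 123/2 ≈ 61.5000.


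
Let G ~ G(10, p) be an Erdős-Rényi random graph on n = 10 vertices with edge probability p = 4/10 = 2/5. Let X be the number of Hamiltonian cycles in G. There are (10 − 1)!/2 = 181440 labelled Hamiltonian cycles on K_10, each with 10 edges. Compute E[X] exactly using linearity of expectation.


K_10 has (10 − 1)!/2 = 181440 labelled Hamiltonian cycles.
For each such Hamiltonian cycle H, let X_H = 1 if all 10 edges of H are present in G. Then P[X_H = 1] = p^{10} = (2/5)^{10} = 1024/9765625.
Summing the indicators: E[X] = Σ_H E[X_H] = 181440 · p^{10} = 181440 · 1024/9765625 = 37158912/1953125.
Numerically: E[X] ≈ 19.03.

E[X] = 181440 · (2/5)^{10} = 37158912/1953125 ≈ 19.03.


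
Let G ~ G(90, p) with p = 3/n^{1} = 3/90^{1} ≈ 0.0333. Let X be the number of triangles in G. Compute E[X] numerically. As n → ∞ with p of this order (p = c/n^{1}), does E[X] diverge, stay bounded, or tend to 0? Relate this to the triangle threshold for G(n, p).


Number of potential triangles: C(90, 3) = 117480.
Each occurs with probability p³ ≈ (0.0333)³ ≈ 3.70370e-05.
By linearity: E[X] = C(90, 3)·p³ ≈ 117480 · 3.70370e-05 ≈ 4.351.
Here α = 1, so p = 3/n is exactly at the triangle threshold p ~ 1/n. Asymptotically E[X] → c³/6 = 3³/6 = 9/2 ≈ 4.500, a bounded constant. In this regime the triangle count is asymptotically Poisson(c³/6).

E[X] ≈ 4.351; in regime p = Θ(1/n^{1}) E[X] stays bounded (at the triangle threshold p ~ 1/n).


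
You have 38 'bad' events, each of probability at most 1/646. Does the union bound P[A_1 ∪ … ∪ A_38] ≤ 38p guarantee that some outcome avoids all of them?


Union bound: P[∪_{i=1}^{38} A_i] ≤ Σ_i P[A_i] ≤ 38·p = 38·(1/646) = 1/17.
Numerically: 1/17 ≈ 0.058824.
Is 1/17 < 1? YES.
Since P[∪ A_i] ≤ 1/17 < 1, the complement has P[∩ A_i^c] ≥ 1 − 1/17 = 16/17 > 0, so some outcome avoids every A_i.

38·p = 1/17 ≈ 0.058824; existence CERTIFIED by the union bound.


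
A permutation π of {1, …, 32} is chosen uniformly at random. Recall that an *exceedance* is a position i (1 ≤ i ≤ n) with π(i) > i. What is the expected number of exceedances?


Write X = Σ_{i=1}^{32} X_i, where X_i = 1_{π(i) > i}.
For each fixed i, π(i) is uniform over {1, …, 32} (marginal of a uniform permutation), so P[π(i) > i] = (n − i)/n. Summing: Σ_{i=1}^{32} (n − i)/n = (0 + 1 + … + 31)/32 = 32(32 − 1)/(2·32) = (32 − 1)/2.
Hence E[X] = Σ_{i=1}^{32} (32 − i)/32 = 31/2 ≈ 15.50000.

E[X] = 31/2 = 15.50000.


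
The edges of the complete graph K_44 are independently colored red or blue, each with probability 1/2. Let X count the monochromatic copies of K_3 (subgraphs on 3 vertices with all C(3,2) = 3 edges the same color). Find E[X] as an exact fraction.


Let X = Σ_S X_S over the C(44, 3) = 13244 subsets S of size 3, where X_S = 1 if the K_3 on S is monochromatic.
For a fixed S, the K_3 on S has C(3, 2) = 3 edges. P[all 3 edges red] = (1/2)^3, and likewise for blue, so P[monochromatic] = 2·(1/2)^3 = 2^{1 − 3} = 1/4.
By linearity of expectation: E[X] = C(44, 3) · 2^{1 − 3} = 13244 · 1/4 = 3311.
Numerically: E[X] ≈ 3311.00000.

E[X] = C(44,3)·2^(1−C(3,2)) = 3311 ≈ 3311.00000.


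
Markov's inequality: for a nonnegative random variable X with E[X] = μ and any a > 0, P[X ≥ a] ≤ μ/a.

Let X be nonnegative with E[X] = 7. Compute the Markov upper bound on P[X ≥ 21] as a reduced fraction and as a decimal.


μ = E[X] = 7, a = 21.
Markov: P[X ≥ 21] ≤ μ/a = (7)/21 = 1/3.
Numerically: ≈ 0.33333.
(Since a = 21 > μ = 7.00000, the bound 1/3 is < 1 and informative.)

P[X ≥ 21] ≤ 1/3 ≈ 0.33333.


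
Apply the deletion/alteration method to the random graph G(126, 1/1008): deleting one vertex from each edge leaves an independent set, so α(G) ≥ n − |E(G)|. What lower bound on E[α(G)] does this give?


E[|E(G)|] = C(126, 2)·p = 7875 · (1/1008) = 125/16.
E[α(G)] ≥ n − E[|E(G)|] = 126 − 125/16 = 1891/16.
Numerically: ≈ 118.187500.
(This is only a lower bound; the true E[α(G)] may be larger.)

E[α(G)] ≥ 1891/16 ≈ 118.187500.


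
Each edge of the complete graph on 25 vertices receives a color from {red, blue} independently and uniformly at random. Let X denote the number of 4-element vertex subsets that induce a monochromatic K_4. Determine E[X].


Let X = Σ_S X_S over the C(25, 4) = 12650 subsets S of size 4, where X_S = 1 if the K_4 on S is monochromatic.
For a fixed S, the K_4 on S has C(4, 2) = 6 edges. P[all 6 edges red] = (1/2)^6, and likewise for blue, so P[monochromatic] = 2·(1/2)^6 = 2^{1 − 6} = 1/32.
Summing: E[X] = C(25, 4) · 2^{1 − 6} = 12650 · 1/32 = 6325/16.
Numerically: E[X] ≈ 395.312500.

E[X] = C(25,4)·2^(1−C(4,2)) = 6325/16 ≈ 395.312500.


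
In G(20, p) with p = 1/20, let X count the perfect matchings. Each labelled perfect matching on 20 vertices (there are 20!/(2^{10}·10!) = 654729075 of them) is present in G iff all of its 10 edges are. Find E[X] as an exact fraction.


K_20 has 20!/(2^{10}·10!) = 654729075 labelled perfect matchings.
For each such perfect matching H, let X_H = 1 if all 10 edges of H are present in G. Then P[X_H = 1] = p^{10} = (1/20)^{10} = 1/10240000000000.
By linearity of expectation: E[X] = Σ_H E[X_H] = 654729075 · p^{10} = 654729075 · 1/10240000000000 = 26189163/409600000000.
Numerically: E[X] ≈ 6.3938e-05.

E[X] = 654729075 · (1/20)^{10} = 26189163/409600000000 ≈ 6.3938e-05.


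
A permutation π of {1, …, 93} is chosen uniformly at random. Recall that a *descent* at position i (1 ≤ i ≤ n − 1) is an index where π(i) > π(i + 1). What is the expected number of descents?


Write X = Σ X_I over i = 1, …, 92, with X_I the indicator of one descent.
There are 92 indicators.
For each fixed i, the pair (π(i), π(i+1)) is a uniformly random ordered pair of distinct values from {1, …, 93}; by symmetry P[π(i) > π(i+1)] = 1/2.
By linearity: E[X] = 92 · (1/2) = (93 − 1) · (1/2) = 46 ≈ 46.000000.

E[X] = 46 = 46.000000.


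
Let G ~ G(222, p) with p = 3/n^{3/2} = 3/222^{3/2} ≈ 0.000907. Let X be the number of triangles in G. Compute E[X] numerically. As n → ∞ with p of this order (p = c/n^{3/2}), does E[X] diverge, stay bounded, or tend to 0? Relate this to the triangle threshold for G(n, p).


Number of potential triangles: C(222, 3) = 1798940.
Each occurs with probability p³ ≈ (0.000907)³ ≈ 7.460628e-10.
By linearity: E[X] = C(222, 3)·p³ ≈ 1798940 · 7.460628e-10 ≈ 0.0013.
Since α = 3/2 > 1, p = c/n^{3/2} = o(1/n) is below the triangle threshold p ~ 1/n. Asymptotically E[X] ~ (c³/6)·n^{3(1−α)} = (3³/6)·n^{-1.5} → 0, so by Markov's inequality G has no triangles w.h.p.

E[X] ≈ 0.0013; in regime p = Θ(1/n^{3/2}) E[X] tends to 0 (below the triangle threshold p ~ 1/n).


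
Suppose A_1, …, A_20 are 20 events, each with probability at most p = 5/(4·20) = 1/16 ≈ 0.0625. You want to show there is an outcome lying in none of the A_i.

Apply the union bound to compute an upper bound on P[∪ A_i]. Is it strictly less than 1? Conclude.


Union bound: P[∪_{i=1}^{20} A_i] ≤ Σ_i P[A_i] ≤ 20·p = 20·(1/16) = 5/4.
Numerically: 5/4 ≈ 1.2500.
Is 5/4 < 1? NO.
Since the bound 5/4 is ≥ 1, the union bound is uninformative here; it does NOT by itself certify existence.

20·p = 5/4 ≈ 1.2500; existence NOT certified by the union bound.


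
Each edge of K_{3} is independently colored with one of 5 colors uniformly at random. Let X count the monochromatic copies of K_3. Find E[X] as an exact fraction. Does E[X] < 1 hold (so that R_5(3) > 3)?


E[X] = C(3, 3) · 5^{1 − 3} = 1 · 5^{−2} = 1/25.
As a reduced fraction: E[X] = 1/25 ≈ 0.040000.
Is E[X] < 1? YES.
Since E[X] < 1, there exists a 5-coloring of K_{3} with no monochromatic K_3; hence R_5(3) > 3.

E[X] = 1/25 ≈ 0.040000; E[X] < 1, so R_5(3) > 3.


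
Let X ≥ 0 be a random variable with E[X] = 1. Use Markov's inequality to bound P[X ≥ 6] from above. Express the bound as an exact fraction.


μ = E[X] = 1, a = 6.
Markov: P[X ≥ 6] ≤ μ/a = (1)/6 = 1/6.
Numerically: ≈ 0.1667.
(Since a = 6 > μ = 1.0000, the bound 1/6 is < 1 and informative.)

P[X ≥ 6] ≤ 1/6 ≈ 0.1667.


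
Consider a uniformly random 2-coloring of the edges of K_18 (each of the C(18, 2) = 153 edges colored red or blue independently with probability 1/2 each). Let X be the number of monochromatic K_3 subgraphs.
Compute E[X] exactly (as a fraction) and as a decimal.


Let X = Σ_S X_S over the C(18, 3) = 816 subsets S of size 3, where X_S = 1 if the K_3 on S is monochromatic.
For a fixed S, the K_3 on S has C(3, 2) = 3 edges. P[all 3 edges red] = (1/2)^3, and likewise for blue, so P[monochromatic] = 2·(1/2)^3 = 2^{1 − 3} = 1/4.
By linearity: E[X] = C(18, 3) · 2^{1 − 3} = 816 · 1/4 = 204.
Numerically: E[X] ≈ 204.000.

E[X] = C(18,3)·2^(1−C(3,2)) = 204 ≈ 204.000.


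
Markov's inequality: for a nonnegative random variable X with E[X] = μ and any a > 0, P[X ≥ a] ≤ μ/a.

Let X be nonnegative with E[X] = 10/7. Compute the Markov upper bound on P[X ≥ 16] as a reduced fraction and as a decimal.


μ = E[X] = 10/7, a = 16.
Markov: P[X ≥ 16] ≤ μ/a = (10/7)/16 = 5/56.
Numerically: ≈ 0.0893.
(Since a = 16 > μ = 1.4286, the bound 5/56 is < 1 and informative.)

P[X ≥ 16] ≤ 5/56 ≈ 0.0893.


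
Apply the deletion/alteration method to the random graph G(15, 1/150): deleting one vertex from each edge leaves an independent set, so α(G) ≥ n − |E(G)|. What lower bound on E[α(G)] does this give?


E[|E(G)|] = C(15, 2)·p = 105 · (1/150) = 7/10.
E[α(G)] ≥ n − E[|E(G)|] = 15 − 7/10 = 143/10.
Numerically: ≈ 14.3000.
(This is only a lower bound; the true E[α(G)] may be larger.)

E[α(G)] ≥ 143/10 ≈ 14.3000.


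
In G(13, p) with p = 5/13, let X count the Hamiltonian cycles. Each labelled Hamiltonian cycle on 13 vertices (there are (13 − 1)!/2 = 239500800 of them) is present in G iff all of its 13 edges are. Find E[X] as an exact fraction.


K_13 has (13 − 1)!/2 = 239500800 labelled Hamiltonian cycles.
For each such Hamiltonian cycle H, let X_H = 1 if all 13 edges of H are present in G. Then P[X_H = 1] = p^{13} = (5/13)^{13} = 1220703125/302875106592253.
By linearity: E[X] = Σ_H E[X_H] = 239500800 · p^{13} = 239500800 · 1220703125/302875106592253 = 292359375000000000/302875106592253.
Numerically: E[X] ≈ 965.28.

E[X] = 239500800 · (5/13)^{13} = 292359375000000000/302875106592253 ≈ 965.28.


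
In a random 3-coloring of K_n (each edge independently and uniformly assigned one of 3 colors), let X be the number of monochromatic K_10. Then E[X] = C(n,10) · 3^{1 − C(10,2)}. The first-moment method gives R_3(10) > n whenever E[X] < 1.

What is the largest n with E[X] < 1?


We need C(n, 10) · 3^{1 − 45} < 1, i.e. C(n, 10) < 3^{45 − 1} = 984770902183611232881.
Check values of n near the boundary:
  n = 569: C(569, 10) = 905357721286137524328; 905357721286137524328 < 984770902183611232881? YES
  n = 570: C(570, 10) = 921524823451961408691; 921524823451961408691 < 984770902183611232881? YES
  n = 571: C(571, 10) = 937951290893172842001; 937951290893172842001 < 984770902183611232881? YES
  n = 572: C(572, 10) = 954640815642161682606; 954640815642161682606 < 984770902183611232881? YES
  n = 573: C(573, 10) = 971597135635805762226; 971597135635805762226 < 984770902183611232881? YES
  n = 574: C(574, 10) = 988824035203816502691; 988824035203816502691 < 984770902183611232881? NO
  n = 575: C(575, 10) = 1006325345561406175305; 1006325345561406175305 < 984770902183611232881? NO
The largest n with C(n, 10) < 984770902183611232881 is n = 573 (where E[X] = 35985079097622435638/36472996377170786403 ≈ 0.9866). Hence R_3(10) > 573, i.e. R_3(10) ≥ 574.

Largest n = 573; hence R_3(10) > 573.


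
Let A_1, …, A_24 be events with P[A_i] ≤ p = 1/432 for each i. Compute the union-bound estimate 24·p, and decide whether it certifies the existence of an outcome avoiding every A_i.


Union bound: P[∪_{i=1}^{24} A_i] ≤ Σ_i P[A_i] ≤ 24·p = 24·(1/432) = 1/18.
Numerically: 1/18 ≈ 0.0556.
Is 1/18 < 1? YES.
Since P[∪ A_i] ≤ 1/18 < 1, the complement has P[∩ A_i^c] ≥ 1 − 1/18 = 17/18 > 0, so some outcome avoids every A_i.

24·p = 1/18 ≈ 0.0556; existence CERTIFIED by the union bound.


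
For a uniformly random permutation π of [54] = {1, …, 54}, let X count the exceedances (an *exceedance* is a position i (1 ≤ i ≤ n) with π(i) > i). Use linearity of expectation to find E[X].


Write X = Σ_{i=1}^{54} X_i, where X_i = 1_{π(i) > i}.
For each fixed i, π(i) is uniform over {1, …, 54} (marginal of a uniform permutation), so P[π(i) > i] = (n − i)/n. Summing: Σ_{i=1}^{54} (n − i)/n = (0 + 1 + … + 53)/54 = 54(54 − 1)/(2·54) = (54 − 1)/2.
Hence E[X] = Σ_{i=1}^{54} (54 − i)/54 = 53/2 ≈ 26.500.

E[X] = 53/2 = 26.500.


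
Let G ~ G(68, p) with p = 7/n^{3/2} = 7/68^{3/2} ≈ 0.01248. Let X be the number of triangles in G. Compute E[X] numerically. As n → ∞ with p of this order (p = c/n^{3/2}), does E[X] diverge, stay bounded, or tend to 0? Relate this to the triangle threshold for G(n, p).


Number of potential triangles: C(68, 3) = 50116.
Each occurs with probability p³ ≈ (0.01248)³ ≈ 1.945378e-06.
By linearity: E[X] = C(68, 3)·p³ ≈ 50116 · 1.945378e-06 ≈ 0.0975.
Since α = 3/2 > 1, p = c/n^{3/2} = o(1/n) is below the triangle threshold p ~ 1/n. Asymptotically E[X] ~ (c³/6)·n^{3(1−α)} = (7³/6)·n^{-1.5} → 0, so by Markov's inequality G has no triangles w.h.p.

E[X] ≈ 0.0975; in regime p = Θ(1/n^{3/2}) E[X] tends to 0 (below the triangle threshold p ~ 1/n).


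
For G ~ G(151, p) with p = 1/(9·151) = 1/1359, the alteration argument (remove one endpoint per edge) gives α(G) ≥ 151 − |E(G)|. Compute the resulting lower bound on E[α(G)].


E[|E(G)|] = C(151, 2)·p = 11325 · (1/1359) = 25/3.
E[α(G)] ≥ n − E[|E(G)|] = 151 − 25/3 = 428/3.
Numerically: ≈ 142.66667.
(This is only a lower bound; the true E[α(G)] may be larger.)

E[α(G)] ≥ 428/3 ≈ 142.66667.


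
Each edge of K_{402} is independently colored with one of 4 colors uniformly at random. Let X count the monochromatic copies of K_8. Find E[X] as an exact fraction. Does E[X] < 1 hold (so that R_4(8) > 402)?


E[X] = C(402, 8) · 4^{1 − 28} = 15770615726749950 · 4^{−27} = 15770615726749950/18014398509481984.
As a reduced fraction: E[X] = 7885307863374975/9007199254740992 ≈ 0.87545.
Is E[X] < 1? YES.
Since E[X] < 1, there exists a 4-coloring of K_{402} with no monochromatic K_8; hence R_4(8) > 402.

E[X] = 7885307863374975/9007199254740992 ≈ 0.87545; E[X] < 1, so R_4(8) > 402.


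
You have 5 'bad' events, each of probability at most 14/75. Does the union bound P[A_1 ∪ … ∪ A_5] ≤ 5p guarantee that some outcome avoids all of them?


Union bound: P[∪_{i=1}^{5} A_i] ≤ Σ_i P[A_i] ≤ 5·p = 5·(14/75) = 14/15.
Numerically: 14/15 ≈ 0.9333.
Is 14/15 < 1? YES.
Since P[∪ A_i] ≤ 14/15 < 1, the complement has P[∩ A_i^c] ≥ 1 − 14/15 = 1/15 > 0, so some outcome avoids every A_i.

5·p = 14/15 ≈ 0.9333; existence CERTIFIED by the union bound.


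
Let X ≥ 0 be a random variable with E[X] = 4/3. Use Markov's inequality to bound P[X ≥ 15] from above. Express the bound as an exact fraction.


μ = E[X] = 4/3, a = 15.
Markov: P[X ≥ 15] ≤ μ/a = (4/3)/15 = 4/45.
Numerically: ≈ 0.08889.
(Since a = 15 > μ = 1.33333, the bound 4/45 is < 1 and informative.)

P[X ≥ 15] ≤ 4/45 ≈ 0.08889.


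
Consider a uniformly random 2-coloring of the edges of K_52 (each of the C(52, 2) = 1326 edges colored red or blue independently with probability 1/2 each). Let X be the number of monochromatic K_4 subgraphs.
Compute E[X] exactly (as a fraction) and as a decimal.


Let X = Σ_S X_S over the C(52, 4) = 270725 subsets S of size 4, where X_S = 1 if the K_4 on S is monochromatic.
For a fixed S, the K_4 on S has C(4, 2) = 6 edges. P[all 6 edges red] = (1/2)^6, and likewise for blue, so P[monochromatic] = 2·(1/2)^6 = 2^{1 − 6} = 1/32.
By linearity of expectation: E[X] = C(52, 4) · 2^{1 − 6} = 270725 · 1/32 = 270725/32.
Numerically: E[X] ≈ 8460.156250.

E[X] = C(52,4)·2^(1−C(4,2)) = 270725/32 ≈ 8460.156250.


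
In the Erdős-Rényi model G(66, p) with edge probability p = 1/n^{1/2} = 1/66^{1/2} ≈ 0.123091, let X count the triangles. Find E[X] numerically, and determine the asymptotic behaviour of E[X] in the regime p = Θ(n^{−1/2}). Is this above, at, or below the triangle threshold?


Number of potential triangles: C(66, 3) = 45760.
Each occurs with probability p³ ≈ (0.123091)³ ≈ 1.86502259e-03.
By linearity: E[X] = C(66, 3)·p³ ≈ 45760 · 1.86502259e-03 ≈ 85.343434.
Since α = 1/2 < 1, p = c/n^{1/2} ≫ 1/n is above the triangle threshold p ~ 1/n. Asymptotically E[X] ~ (c³/6)·n^{3(1−α)} = (1³/6)·n^{1.5} → ∞; triangles are abundant w.h.p.

E[X] ≈ 85.343434; in regime p = Θ(1/n^{1/2}) E[X] diverges (above the triangle threshold p ~ 1/n).


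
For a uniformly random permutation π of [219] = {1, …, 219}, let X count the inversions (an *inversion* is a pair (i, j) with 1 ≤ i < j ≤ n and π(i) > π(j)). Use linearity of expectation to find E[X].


Write X = Σ X_I over the C(219, 2) = 23871 pairs i < j, with X_I the indicator of one inversion.
There are 23871 indicators.
For each fixed pair i < j, the values π(i) and π(j) are two distinct elements of {1, …, 219} in uniformly random order; by symmetry P[π(i) > π(j)] = 1/2.
By linearity: E[X] = 23871 · (1/2) = C(219, 2) · (1/2) = 23871/2 = 23871/2 ≈ 11935.5000.

E[X] = 23871/2 = 11935.5000.


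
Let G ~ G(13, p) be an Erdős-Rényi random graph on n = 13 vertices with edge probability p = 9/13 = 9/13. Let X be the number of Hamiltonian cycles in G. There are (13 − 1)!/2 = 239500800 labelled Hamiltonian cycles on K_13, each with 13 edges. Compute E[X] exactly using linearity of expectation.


K_13 has (13 − 1)!/2 = 239500800 labelled Hamiltonian cycles.
For each such Hamiltonian cycle H, let X_H = 1 if all 13 edges of H are present in G. Then P[X_H = 1] = p^{13} = (9/13)^{13} = 2541865828329/302875106592253.
Summing the indicators: E[X] = Σ_H E[X_H] = 239500800 · p^{13} = 239500800 · 2541865828329/302875106592253 = 608778899377458163200/302875106592253.
Numerically: E[X] ≈ 2.01e+06.

E[X] = 239500800 · (9/13)^{13} = 608778899377458163200/302875106592253 ≈ 2.01e+06.


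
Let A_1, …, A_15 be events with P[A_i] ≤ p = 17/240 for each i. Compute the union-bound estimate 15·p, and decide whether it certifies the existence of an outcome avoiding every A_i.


Union bound: P[∪_{i=1}^{15} A_i] ≤ Σ_i P[A_i] ≤ 15·p = 15·(17/240) = 17/16.
Numerically: 17/16 ≈ 1.0625000.
Is 17/16 < 1? NO.
Since the bound 17/16 is ≥ 1, the union bound is uninformative here; it does NOT by itself certify existence.

15·p = 17/16 ≈ 1.0625000; existence NOT certified by the union bound.


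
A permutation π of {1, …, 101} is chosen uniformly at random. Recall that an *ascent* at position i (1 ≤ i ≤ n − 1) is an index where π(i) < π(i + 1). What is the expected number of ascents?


Write X = Σ X_I over i = 1, …, 100, with X_I the indicator of one ascent.
There are 100 indicators.
For each fixed i, the pair (π(i), π(i+1)) is a uniformly random ordered pair of distinct values from {1, …, 101}; by symmetry P[π(i) < π(i+1)] = 1/2.
By linearity: E[X] = 100 · (1/2) = (101 − 1) · (1/2) = 50 ≈ 50.00000.

E[X] = 50 = 50.00000.


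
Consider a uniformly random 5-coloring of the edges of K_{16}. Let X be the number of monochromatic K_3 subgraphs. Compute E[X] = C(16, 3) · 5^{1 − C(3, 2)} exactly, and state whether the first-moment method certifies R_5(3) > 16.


E[X] = C(16, 3) · 5^{1 − 3} = 560 · 5^{−2} = 560/25.
As a reduced fraction: E[X] = 112/5 ≈ 22.400.
Is E[X] < 1? NO.
Since E[X] ≥ 1, the first-moment bound is inconclusive at n = 16; it does NOT by itself certify R_5(3) > 16.

E[X] = 112/5 ≈ 22.400; E[X] ≥ 1; first-moment method inconclusive here.


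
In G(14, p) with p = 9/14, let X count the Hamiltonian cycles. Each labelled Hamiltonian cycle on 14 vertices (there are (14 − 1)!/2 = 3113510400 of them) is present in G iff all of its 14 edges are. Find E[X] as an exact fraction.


K_14 has (14 − 1)!/2 = 3113510400 labelled Hamiltonian cycles.
For each such Hamiltonian cycle H, let X_H = 1 if all 14 edges of H are present in G. Then P[X_H = 1] = p^{14} = (9/14)^{14} = 22876792454961/11112006825558016.
By linearity: E[X] = Σ_H E[X_H] = 3113510400 · p^{14} = 3113510400 · 22876792454961/11112006825558016 = 19873641525435994725/3100448333024.
Numerically: E[X] ≈ 6.41e+06.

E[X] = 3113510400 · (9/14)^{14} = 19873641525435994725/3100448333024 ≈ 6.41e+06.


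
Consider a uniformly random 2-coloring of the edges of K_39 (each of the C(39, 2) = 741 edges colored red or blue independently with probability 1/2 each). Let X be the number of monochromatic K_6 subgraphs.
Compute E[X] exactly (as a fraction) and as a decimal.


Let X = Σ_S X_S over the C(39, 6) = 3262623 subsets S of size 6, where X_S = 1 if the K_6 on S is monochromatic.
For a fixed S, the K_6 on S has C(6, 2) = 15 edges. P[all 15 edges red] = (1/2)^15, and likewise for blue, so P[monochromatic] = 2·(1/2)^15 = 2^{1 − 15} = 1/16384.
By linearity of expectation: E[X] = C(39, 6) · 2^{1 − 15} = 3262623 · 1/16384 = 3262623/16384.
Numerically: E[X] ≈ 199.134705.

E[X] = C(39,6)·2^(1−C(6,2)) = 3262623/16384 ≈ 199.134705.


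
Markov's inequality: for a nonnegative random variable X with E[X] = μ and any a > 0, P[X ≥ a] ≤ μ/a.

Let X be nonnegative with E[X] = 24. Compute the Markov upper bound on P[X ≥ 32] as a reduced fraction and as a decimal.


μ = E[X] = 24, a = 32.
Markov: P[X ≥ 32] ≤ μ/a = (24)/32 = 3/4.
Numerically: ≈ 0.75000.
(Since a = 32 > μ = 24.00000, the bound 3/4 is < 1 and informative.)

P[X ≥ 32] ≤ 3/4 ≈ 0.75000.


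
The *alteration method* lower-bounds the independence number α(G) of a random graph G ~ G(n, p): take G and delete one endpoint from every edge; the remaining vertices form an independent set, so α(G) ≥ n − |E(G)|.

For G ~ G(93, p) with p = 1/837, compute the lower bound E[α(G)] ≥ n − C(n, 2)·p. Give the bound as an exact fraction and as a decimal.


E[|E(G)|] = C(93, 2)·p = 4278 · (1/837) = 46/9.
E[α(G)] ≥ n − E[|E(G)|] = 93 − 46/9 = 791/9.
Numerically: ≈ 87.8889.
(This is only a lower bound; the true E[α(G)] may be larger.)

E[α(G)] ≥ 791/9 ≈ 87.8889.


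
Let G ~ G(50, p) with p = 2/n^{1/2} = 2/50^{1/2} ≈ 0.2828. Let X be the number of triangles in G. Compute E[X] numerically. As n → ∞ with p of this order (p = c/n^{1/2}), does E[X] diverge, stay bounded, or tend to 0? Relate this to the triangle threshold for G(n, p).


Number of potential triangles: C(50, 3) = 19600.
Each occurs with probability p³ ≈ (0.2828)³ ≈ 2.262742e-02.
By linearity: E[X] = C(50, 3)·p³ ≈ 19600 · 2.262742e-02 ≈ 443.4974.
Since α = 1/2 < 1, p = c/n^{1/2} ≫ 1/n is above the triangle threshold p ~ 1/n. Asymptotically E[X] ~ (c³/6)·n^{3(1−α)} = (2³/6)·n^{1.5} → ∞; triangles are abundant w.h.p.

E[X] ≈ 443.4974; in regime p = Θ(1/n^{1/2}) E[X] diverges (above the triangle threshold p ~ 1/n).


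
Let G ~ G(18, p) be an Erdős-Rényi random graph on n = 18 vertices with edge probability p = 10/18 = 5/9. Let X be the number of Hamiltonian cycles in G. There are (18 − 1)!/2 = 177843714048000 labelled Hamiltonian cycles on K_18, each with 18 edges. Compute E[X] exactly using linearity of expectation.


K_18 has (18 − 1)!/2 = 177843714048000 labelled Hamiltonian cycles.
For each such Hamiltonian cycle H, let X_H = 1 if all 18 edges of H are present in G. Then P[X_H = 1] = p^{18} = (5/9)^{18} = 3814697265625/150094635296999121.
Summing the indicators: E[X] = Σ_H E[X_H] = 177843714048000 · p^{18} = 177843714048000 · 3814697265625/150094635296999121 = 930617187500000000000000/205891132094649.
Numerically: E[X] ≈ 4.5199e+09.

E[X] = 177843714048000 · (5/9)^{18} = 930617187500000000000000/205891132094649 ≈ 4.5199e+09.


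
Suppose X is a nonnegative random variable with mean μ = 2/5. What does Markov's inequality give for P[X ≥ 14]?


μ = E[X] = 2/5, a = 14.
Markov: P[X ≥ 14] ≤ μ/a = (2/5)/14 = 1/35.
Numerically: ≈ 0.029.
(Since a = 14 > μ = 0.400, the bound 1/35 is < 1 and informative.)

P[X ≥ 14] ≤ 1/35 ≈ 0.029.


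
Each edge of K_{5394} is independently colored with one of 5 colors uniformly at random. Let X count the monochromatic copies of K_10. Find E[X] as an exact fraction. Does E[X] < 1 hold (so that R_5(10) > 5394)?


E[X] = C(5394, 10) · 5^{1 − 45} = 5697982524930156243149785372878 · 5^{−44} = 5697982524930156243149785372878/5684341886080801486968994140625.
As a reduced fraction: E[X] = 5697982524930156243149785372878/5684341886080801486968994140625 ≈ 1.002400.
Is E[X] < 1? NO.
Since E[X] ≥ 1, the first-moment bound is inconclusive at n = 5394; it does NOT by itself certify R_5(10) > 5394.

E[X] = 5697982524930156243149785372878/5684341886080801486968994140625 ≈ 1.002400; E[X] ≥ 1; first-moment method inconclusive here.


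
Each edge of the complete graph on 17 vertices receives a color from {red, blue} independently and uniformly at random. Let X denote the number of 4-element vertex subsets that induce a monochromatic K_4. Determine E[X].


Let X = Σ_S X_S over the C(17, 4) = 2380 subsets S of size 4, where X_S = 1 if the K_4 on S is monochromatic.
For a fixed S, the K_4 on S has C(4, 2) = 6 edges. P[all 6 edges red] = (1/2)^6, and likewise for blue, so P[monochromatic] = 2·(1/2)^6 = 2^{1 − 6} = 1/32.
By linearity of expectation: E[X] = C(17, 4) · 2^{1 − 6} = 2380 · 1/32 = 595/8.
Numerically: E[X] ≈ 74.37500.

E[X] = C(17,4)·2^(1−C(4,2)) = 595/8 ≈ 74.37500.


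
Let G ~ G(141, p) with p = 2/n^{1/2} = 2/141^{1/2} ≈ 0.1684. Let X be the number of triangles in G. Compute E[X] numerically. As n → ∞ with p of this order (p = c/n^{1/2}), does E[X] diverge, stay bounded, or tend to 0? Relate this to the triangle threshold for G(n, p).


Number of potential triangles: C(141, 3) = 457310.
Each occurs with probability p³ ≈ (0.1684)³ ≈ 4.778167e-03.
By linearity: E[X] = C(141, 3)·p³ ≈ 457310 · 4.778167e-03 ≈ 2185.1035.
Since α = 1/2 < 1, p = c/n^{1/2} ≫ 1/n is above the triangle threshold p ~ 1/n. Asymptotically E[X] ~ (c³/6)·n^{3(1−α)} = (2³/6)·n^{1.5} → ∞; triangles are abundant w.h.p.

E[X] ≈ 2185.1035; in regime p = Θ(1/n^{1/2}) E[X] diverges (above the triangle threshold p ~ 1/n).


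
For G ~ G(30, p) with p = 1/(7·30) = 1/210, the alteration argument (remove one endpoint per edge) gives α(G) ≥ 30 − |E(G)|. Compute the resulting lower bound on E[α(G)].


E[|E(G)|] = C(30, 2)·p = 435 · (1/210) = 29/14.
E[α(G)] ≥ n − E[|E(G)|] = 30 − 29/14 = 391/14.
Numerically: ≈ 27.928571.
(This is only a lower bound; the true E[α(G)] may be larger.)

E[α(G)] ≥ 391/14 ≈ 27.928571.


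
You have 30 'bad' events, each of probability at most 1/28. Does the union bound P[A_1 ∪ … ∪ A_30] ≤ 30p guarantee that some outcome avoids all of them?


Union bound: P[∪_{i=1}^{30} A_i] ≤ Σ_i P[A_i] ≤ 30·p = 30·(1/28) = 15/14.
Numerically: 15/14 ≈ 1.0714.
Is 15/14 < 1? NO.
Since the bound 15/14 is ≥ 1, the union bound is uninformative here; it does NOT by itself certify existence.

30·p = 15/14 ≈ 1.0714; existence NOT certified by the union bound.


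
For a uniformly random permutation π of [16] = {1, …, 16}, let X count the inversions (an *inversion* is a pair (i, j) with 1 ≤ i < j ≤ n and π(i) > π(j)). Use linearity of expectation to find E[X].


Write X = Σ X_I over the C(16, 2) = 120 pairs i < j, with X_I the indicator of one inversion.
There are 120 indicators.
For each fixed pair i < j, the values π(i) and π(j) are two distinct elements of {1, …, 16} in uniformly random order; by symmetry P[π(i) > π(j)] = 1/2.
By linearity: E[X] = 120 · (1/2) = C(16, 2) · (1/2) = 120/2 = 60 ≈ 60.000000.

E[X] = 60 = 60.000000.


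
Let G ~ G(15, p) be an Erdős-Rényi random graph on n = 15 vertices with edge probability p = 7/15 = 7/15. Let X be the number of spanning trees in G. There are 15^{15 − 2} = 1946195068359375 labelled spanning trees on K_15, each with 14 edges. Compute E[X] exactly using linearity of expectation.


K_15 has 15^{15 − 2} = 1946195068359375 labelled spanning trees.
For each such spanning tree H, let X_H = 1 if all 14 edges of H are present in G. Then P[X_H = 1] = p^{14} = (7/15)^{14} = 678223072849/29192926025390625.
By linearity of expectation: E[X] = Σ_H E[X_H] = 1946195068359375 · p^{14} = 1946195068359375 · 678223072849/29192926025390625 = 678223072849/15.
Numerically: E[X] ≈ 4.52149e+10.

E[X] = 1946195068359375 · (7/15)^{14} = 678223072849/15 ≈ 4.52149e+10.


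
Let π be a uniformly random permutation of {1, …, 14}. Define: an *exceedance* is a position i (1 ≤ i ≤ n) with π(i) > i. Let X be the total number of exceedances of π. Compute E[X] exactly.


Write X = Σ_{i=1}^{14} X_i, where X_i = 1_{π(i) > i}.
For each fixed i, π(i) is uniform over {1, …, 14} (marginal of a uniform permutation), so P[π(i) > i] = (n − i)/n. Summing: Σ_{i=1}^{14} (n − i)/n = (0 + 1 + … + 13)/14 = 14(14 − 1)/(2·14) = (14 − 1)/2.
Hence E[X] = Σ_{i=1}^{14} (14 − i)/14 = 13/2 ≈ 6.500000.

E[X] = 13/2 = 6.500000.


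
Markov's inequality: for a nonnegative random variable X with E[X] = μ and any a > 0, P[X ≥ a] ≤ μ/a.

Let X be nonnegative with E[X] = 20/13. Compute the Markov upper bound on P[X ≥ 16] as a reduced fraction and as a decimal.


μ = E[X] = 20/13, a = 16.
Markov: P[X ≥ 16] ≤ μ/a = (20/13)/16 = 5/52.
Numerically: ≈ 0.096.
(Since a = 16 > μ = 1.538, the bound 5/52 is < 1 and informative.)

P[X ≥ 16] ≤ 5/52 ≈ 0.096.


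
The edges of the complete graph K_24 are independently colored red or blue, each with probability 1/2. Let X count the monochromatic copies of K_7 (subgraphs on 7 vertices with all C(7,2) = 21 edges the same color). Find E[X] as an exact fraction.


Let X = Σ_S X_S over the C(24, 7) = 346104 subsets S of size 7, where X_S = 1 if the K_7 on S is monochromatic.
For a fixed S, the K_7 on S has C(7, 2) = 21 edges. P[all 21 edges red] = (1/2)^21, and likewise for blue, so P[monochromatic] = 2·(1/2)^21 = 2^{1 − 21} = 1/1048576.
Summing: E[X] = C(24, 7) · 2^{1 − 21} = 346104 · 1/1048576 = 43263/131072.
Numerically: E[X] ≈ 0.33007.

E[X] = C(24,7)·2^(1−C(7,2)) = 43263/131072 ≈ 0.33007.


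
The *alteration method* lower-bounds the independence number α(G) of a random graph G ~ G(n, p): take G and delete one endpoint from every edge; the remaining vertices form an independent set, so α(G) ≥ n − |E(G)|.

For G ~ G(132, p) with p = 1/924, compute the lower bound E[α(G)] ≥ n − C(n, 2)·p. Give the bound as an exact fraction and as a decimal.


E[|E(G)|] = C(132, 2)·p = 8646 · (1/924) = 131/14.
E[α(G)] ≥ n − E[|E(G)|] = 132 − 131/14 = 1717/14.
Numerically: ≈ 122.6429.
(This is only a lower bound; the true E[α(G)] may be larger.)

E[α(G)] ≥ 1717/14 ≈ 122.6429.


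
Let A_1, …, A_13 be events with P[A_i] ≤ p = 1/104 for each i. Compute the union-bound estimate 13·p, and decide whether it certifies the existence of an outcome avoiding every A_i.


Union bound: P[∪_{i=1}^{13} A_i] ≤ Σ_i P[A_i] ≤ 13·p = 13·(1/104) = 1/8.
Numerically: 1/8 ≈ 0.1250.
Is 1/8 < 1? YES.
Since P[∪ A_i] ≤ 1/8 < 1, the complement has P[∩ A_i^c] ≥ 1 − 1/8 = 7/8 > 0, so some outcome avoids every A_i.

13·p = 1/8 ≈ 0.1250; existence CERTIFIED by the union bound.


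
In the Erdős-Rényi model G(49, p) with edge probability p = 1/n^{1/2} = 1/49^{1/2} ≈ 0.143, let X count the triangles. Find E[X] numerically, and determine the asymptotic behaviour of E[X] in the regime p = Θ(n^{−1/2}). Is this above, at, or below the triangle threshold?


Number of potential triangles: C(49, 3) = 18424.
Each occurs with probability p³ ≈ (0.143)³ ≈ 2.91545e-03.
By linearity: E[X] = C(49, 3)·p³ ≈ 18424 · 2.91545e-03 ≈ 53.714.
Since α = 1/2 < 1, p = c/n^{1/2} ≫ 1/n is above the triangle threshold p ~ 1/n. Asymptotically E[X] ~ (c³/6)·n^{3(1−α)} = (1³/6)·n^{1.5} → ∞; triangles are abundant w.h.p.

E[X] ≈ 53.714; in regime p = Θ(1/n^{1/2}) E[X] diverges (above the triangle threshold p ~ 1/n).


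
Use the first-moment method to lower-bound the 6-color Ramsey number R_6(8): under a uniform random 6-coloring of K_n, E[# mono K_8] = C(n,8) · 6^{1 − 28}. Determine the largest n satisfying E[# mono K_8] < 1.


We need C(n, 8) · 6^{1 − 28} < 1, i.e. C(n, 8) < 6^{28 − 1} = 1023490369077469249536.
Check values of n near the boundary:
  n = 1594: C(1594, 8) = 1015652773590544255167; 1015652773590544255167 < 1023490369077469249536? YES
  n = 1595: C(1595, 8) = 1020772636343363633895; 1020772636343363633895 < 1023490369077469249536? YES
  n = 1596: C(1596, 8) = 1025915067760710553965; 1025915067760710553965 < 1023490369077469249536? NO
  n = 1597: C(1597, 8) = 1031080153060953275445; 1031080153060953275445 < 1023490369077469249536? NO
The largest n with C(n, 8) < 1023490369077469249536 is n = 1595 (where E[X] = 113419181815929292655/113721152119718805504 ≈ 0.9973). Hence R_6(8) > 1595, i.e. R_6(8) ≥ 1596.

Largest n = 1595; hence R_6(8) > 1595.


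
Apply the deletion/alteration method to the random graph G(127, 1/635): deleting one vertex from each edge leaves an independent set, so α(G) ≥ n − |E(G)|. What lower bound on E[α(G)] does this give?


E[|E(G)|] = C(127, 2)·p = 8001 · (1/635) = 63/5.
E[α(G)] ≥ n − E[|E(G)|] = 127 − 63/5 = 572/5.
Numerically: ≈ 114.4000.
(This is only a lower bound; the true E[α(G)] may be larger.)

E[α(G)] ≥ 572/5 ≈ 114.4000.


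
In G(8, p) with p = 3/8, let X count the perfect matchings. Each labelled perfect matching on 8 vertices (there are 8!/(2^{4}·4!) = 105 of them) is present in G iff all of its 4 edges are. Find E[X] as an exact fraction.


K_8 has 8!/(2^{4}·4!) = 105 labelled perfect matchings.
For each such perfect matching H, let X_H = 1 if all 4 edges of H are present in G. Then P[X_H = 1] = p^{4} = (3/8)^{4} = 81/4096.
Summing the indicators: E[X] = Σ_H E[X_H] = 105 · p^{4} = 105 · 81/4096 = 8505/4096.
Numerically: E[X] ≈ 2.076.

E[X] = 105 · (3/8)^{4} = 8505/4096 ≈ 2.076.


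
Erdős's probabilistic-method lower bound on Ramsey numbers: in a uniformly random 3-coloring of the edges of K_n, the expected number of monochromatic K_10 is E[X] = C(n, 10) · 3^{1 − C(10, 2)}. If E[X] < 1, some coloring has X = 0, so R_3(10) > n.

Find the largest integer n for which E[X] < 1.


We need C(n, 10) · 3^{1 − 45} < 1, i.e. C(n, 10) < 3^{45 − 1} = 984770902183611232881.
Check values of n near the boundary:
  n = 572: C(572, 10) = 954640815642161682606; 954640815642161682606 < 984770902183611232881? YES
  n = 573: C(573, 10) = 971597135635805762226; 971597135635805762226 < 984770902183611232881? YES
  n = 574: C(574, 10) = 988824035203816502691; 988824035203816502691 < 984770902183611232881? NO
  n = 575: C(575, 10) = 1006325345561406175305; 1006325345561406175305 < 984770902183611232881? NO
  n = 576: C(576, 10) = 1024104945306307344480; 1024104945306307344480 < 984770902183611232881? NO
The largest n with C(n, 10) < 984770902183611232881 is n = 573 (where E[X] = 35985079097622435638/36472996377170786403 ≈ 0.98662). Hence R_3(10) > 573, i.e. R_3(10) ≥ 574.

Largest n = 573; hence R_3(10) > 573.


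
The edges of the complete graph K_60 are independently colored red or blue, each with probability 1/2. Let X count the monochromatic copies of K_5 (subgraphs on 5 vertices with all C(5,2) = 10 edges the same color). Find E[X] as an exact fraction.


Let X = Σ_S X_S over the C(60, 5) = 5461512 subsets S of size 5, where X_S = 1 if the K_5 on S is monochromatic.
For a fixed S, the K_5 on S has C(5, 2) = 10 edges. P[all 10 edges red] = (1/2)^10, and likewise for blue, so P[monochromatic] = 2·(1/2)^10 = 2^{1 − 10} = 1/512.
By linearity: E[X] = C(60, 5) · 2^{1 − 10} = 5461512 · 1/512 = 682689/64.
Numerically: E[X] ≈ 10667.0156.

E[X] = C(60,5)·2^(1−C(5,2)) = 682689/64 ≈ 10667.0156.


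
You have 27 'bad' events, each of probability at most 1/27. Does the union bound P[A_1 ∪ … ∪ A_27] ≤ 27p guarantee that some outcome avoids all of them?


Union bound: P[∪_{i=1}^{27} A_i] ≤ Σ_i P[A_i] ≤ 27·p = 27·(1/27) = 1.
Numerically: 1 ≈ 1.000000.
Is 1 < 1? NO.
Since the bound 1 is ≥ 1, the union bound is uninformative here; it does NOT by itself certify existence.

27·p = 1 ≈ 1.000000; existence NOT certified by the union bound.
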